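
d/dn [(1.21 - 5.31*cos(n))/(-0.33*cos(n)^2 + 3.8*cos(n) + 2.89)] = (1.7523*cos(n)^2 - 0.7986*cos(n) + 19.9439)*sin(n)/(0.1089*cos(n)^4 - 2.508*cos(n)^3 + 12.5326*cos(n)^2 + 21.964*cos(n) + 8.3521)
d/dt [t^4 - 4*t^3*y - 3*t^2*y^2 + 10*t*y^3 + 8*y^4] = 4*t^3 - 12*t^2*y - 6*t*y^2 + 10*y^3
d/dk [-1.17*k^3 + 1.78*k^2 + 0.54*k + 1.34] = -3.51*k^2 + 3.56*k + 0.54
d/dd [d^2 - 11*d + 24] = 2*d - 11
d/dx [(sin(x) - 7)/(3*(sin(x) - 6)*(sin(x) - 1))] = (14*sin(x) + cos(x)^2 - 44)*cos(x)/(3*(sin(x) - 6)^2*(sin(x) - 1)^2)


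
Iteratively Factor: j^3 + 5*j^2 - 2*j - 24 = (j + 4)*(j^2 + j - 6) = (j - 2)*(j + 4)*(j + 3)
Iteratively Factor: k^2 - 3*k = (k)*(k - 3)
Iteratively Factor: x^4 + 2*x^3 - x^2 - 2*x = (x - 1)*(x^3 + 3*x^2 + 2*x) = (x - 1)*(x + 2)*(x^2 + x) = x*(x - 1)*(x + 2)*(x + 1)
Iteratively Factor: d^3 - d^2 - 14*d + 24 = (d - 3)*(d^2 + 2*d - 8) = (d - 3)*(d + 4)*(d - 2)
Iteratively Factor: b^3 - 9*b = (b)*(b^2 - 9) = b*(b + 3)*(b - 3)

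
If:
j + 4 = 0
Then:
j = -4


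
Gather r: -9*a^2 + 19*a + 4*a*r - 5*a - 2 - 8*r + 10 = -9*a^2 + 14*a + r*(4*a - 8) + 8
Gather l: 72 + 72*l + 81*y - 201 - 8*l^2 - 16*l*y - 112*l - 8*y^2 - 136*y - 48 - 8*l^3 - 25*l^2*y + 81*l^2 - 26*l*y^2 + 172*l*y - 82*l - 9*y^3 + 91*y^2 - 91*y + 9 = -8*l^3 + l^2*(73 - 25*y) + l*(-26*y^2 + 156*y - 122) - 9*y^3 + 83*y^2 - 146*y - 168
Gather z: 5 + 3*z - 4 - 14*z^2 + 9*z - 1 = -14*z^2 + 12*z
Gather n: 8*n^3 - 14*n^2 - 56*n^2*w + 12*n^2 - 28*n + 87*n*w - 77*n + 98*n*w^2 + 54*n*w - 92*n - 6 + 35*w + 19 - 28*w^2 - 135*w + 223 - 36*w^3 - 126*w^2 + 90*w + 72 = 8*n^3 + n^2*(-56*w - 2) + n*(98*w^2 + 141*w - 197) - 36*w^3 - 154*w^2 - 10*w + 308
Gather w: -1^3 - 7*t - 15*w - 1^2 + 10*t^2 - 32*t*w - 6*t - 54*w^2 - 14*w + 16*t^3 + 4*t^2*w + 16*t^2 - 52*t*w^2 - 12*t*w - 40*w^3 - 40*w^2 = 16*t^3 + 26*t^2 - 13*t - 40*w^3 + w^2*(-52*t - 94) + w*(4*t^2 - 44*t - 29) - 2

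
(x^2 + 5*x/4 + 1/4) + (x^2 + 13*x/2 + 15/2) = 2*x^2 + 31*x/4 + 31/4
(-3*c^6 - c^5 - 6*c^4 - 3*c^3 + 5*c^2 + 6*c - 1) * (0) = 0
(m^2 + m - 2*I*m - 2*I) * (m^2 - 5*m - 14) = m^4 - 4*m^3 - 2*I*m^3 - 19*m^2 + 8*I*m^2 - 14*m + 38*I*m + 28*I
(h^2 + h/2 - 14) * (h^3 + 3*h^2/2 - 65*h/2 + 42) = h^5 + 2*h^4 - 183*h^3/4 + 19*h^2/4 + 476*h - 588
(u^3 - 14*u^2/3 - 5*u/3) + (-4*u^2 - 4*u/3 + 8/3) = u^3 - 26*u^2/3 - 3*u + 8/3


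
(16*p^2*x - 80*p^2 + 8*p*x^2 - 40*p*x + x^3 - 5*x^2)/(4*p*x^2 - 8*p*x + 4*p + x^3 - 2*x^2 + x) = (4*p*x - 20*p + x^2 - 5*x)/(x^2 - 2*x + 1)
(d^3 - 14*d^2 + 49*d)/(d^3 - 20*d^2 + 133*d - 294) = d/(d - 6)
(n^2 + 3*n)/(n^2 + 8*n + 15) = n/(n + 5)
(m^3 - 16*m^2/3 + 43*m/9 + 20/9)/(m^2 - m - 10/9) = (3*m^2 - 11*m - 4)/(3*m + 2)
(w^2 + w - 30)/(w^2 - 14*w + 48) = (w^2 + w - 30)/(w^2 - 14*w + 48)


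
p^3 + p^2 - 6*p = p*(p - 2)*(p + 3)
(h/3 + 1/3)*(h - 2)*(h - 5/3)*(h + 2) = h^4/3 - 2*h^3/9 - 17*h^2/9 + 8*h/9 + 20/9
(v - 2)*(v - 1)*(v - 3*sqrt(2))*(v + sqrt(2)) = v^4 - 3*v^3 - 2*sqrt(2)*v^3 - 4*v^2 + 6*sqrt(2)*v^2 - 4*sqrt(2)*v + 18*v - 12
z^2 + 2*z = z*(z + 2)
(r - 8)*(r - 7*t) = r^2 - 7*r*t - 8*r + 56*t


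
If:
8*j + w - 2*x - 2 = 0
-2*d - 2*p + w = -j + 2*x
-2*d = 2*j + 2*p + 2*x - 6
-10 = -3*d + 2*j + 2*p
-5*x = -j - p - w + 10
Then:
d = 281/85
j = -77/85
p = 147/170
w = 741/85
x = -9/34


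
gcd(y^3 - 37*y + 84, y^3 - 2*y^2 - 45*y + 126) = y^2 + 4*y - 21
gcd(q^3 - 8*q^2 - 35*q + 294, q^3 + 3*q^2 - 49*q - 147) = q - 7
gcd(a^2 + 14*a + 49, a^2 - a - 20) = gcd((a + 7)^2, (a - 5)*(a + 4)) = 1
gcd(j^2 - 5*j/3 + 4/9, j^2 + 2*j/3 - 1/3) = j - 1/3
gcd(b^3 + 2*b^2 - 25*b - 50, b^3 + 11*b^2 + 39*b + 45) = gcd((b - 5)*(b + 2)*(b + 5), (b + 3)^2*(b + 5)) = b + 5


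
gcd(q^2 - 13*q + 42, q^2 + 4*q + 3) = 1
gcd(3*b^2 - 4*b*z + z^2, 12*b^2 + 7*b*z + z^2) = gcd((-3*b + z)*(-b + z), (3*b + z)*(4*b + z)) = 1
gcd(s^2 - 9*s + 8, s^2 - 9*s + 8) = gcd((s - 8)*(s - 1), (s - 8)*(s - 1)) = s^2 - 9*s + 8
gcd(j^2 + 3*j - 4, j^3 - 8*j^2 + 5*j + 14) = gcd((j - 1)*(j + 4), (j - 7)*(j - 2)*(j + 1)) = 1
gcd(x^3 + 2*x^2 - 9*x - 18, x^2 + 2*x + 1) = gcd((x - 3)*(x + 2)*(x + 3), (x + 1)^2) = 1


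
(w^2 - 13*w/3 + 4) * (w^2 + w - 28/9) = w^4 - 10*w^3/3 - 31*w^2/9 + 472*w/27 - 112/9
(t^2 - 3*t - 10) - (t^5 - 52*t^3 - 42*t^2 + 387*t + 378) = -t^5 + 52*t^3 + 43*t^2 - 390*t - 388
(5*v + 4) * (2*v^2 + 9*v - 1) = 10*v^3 + 53*v^2 + 31*v - 4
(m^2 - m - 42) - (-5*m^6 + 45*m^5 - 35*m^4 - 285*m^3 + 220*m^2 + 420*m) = 5*m^6 - 45*m^5 + 35*m^4 + 285*m^3 - 219*m^2 - 421*m - 42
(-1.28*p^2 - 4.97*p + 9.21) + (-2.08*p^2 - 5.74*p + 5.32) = -3.36*p^2 - 10.71*p + 14.53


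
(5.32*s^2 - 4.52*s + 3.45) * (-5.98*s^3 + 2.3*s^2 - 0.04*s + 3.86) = -31.8136*s^5 + 39.2656*s^4 - 31.2398*s^3 + 28.651*s^2 - 17.5852*s + 13.317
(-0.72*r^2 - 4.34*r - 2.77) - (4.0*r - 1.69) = -0.72*r^2 - 8.34*r - 1.08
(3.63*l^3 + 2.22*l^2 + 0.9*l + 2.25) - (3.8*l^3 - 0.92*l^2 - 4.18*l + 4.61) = -0.17*l^3 + 3.14*l^2 + 5.08*l - 2.36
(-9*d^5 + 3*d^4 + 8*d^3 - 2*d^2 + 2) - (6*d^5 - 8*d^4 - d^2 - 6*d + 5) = -15*d^5 + 11*d^4 + 8*d^3 - d^2 + 6*d - 3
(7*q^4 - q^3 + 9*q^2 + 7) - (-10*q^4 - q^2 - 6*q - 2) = 17*q^4 - q^3 + 10*q^2 + 6*q + 9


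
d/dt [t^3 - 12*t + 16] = 3*t^2 - 12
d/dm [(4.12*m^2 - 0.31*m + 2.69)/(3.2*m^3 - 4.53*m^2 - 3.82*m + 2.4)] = (-13.184*m^4 + 1.984*m^3 - 42.9667*m^2 + 44.1474*m + 9.5318)/(10.24*m^6 - 28.992*m^5 - 3.9271*m^4 + 49.9692*m^3 - 7.1516*m^2 - 18.336*m + 5.76)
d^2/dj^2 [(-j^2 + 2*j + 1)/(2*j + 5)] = -82/(8*j^3 + 60*j^2 + 150*j + 125)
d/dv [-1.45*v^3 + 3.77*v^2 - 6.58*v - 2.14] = -4.35*v^2 + 7.54*v - 6.58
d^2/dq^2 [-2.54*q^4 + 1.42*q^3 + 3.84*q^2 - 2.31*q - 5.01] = -30.48*q^2 + 8.52*q + 7.68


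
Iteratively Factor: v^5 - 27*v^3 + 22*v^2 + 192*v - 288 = (v + 4)*(v^4 - 4*v^3 - 11*v^2 + 66*v - 72) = (v - 3)*(v + 4)*(v^3 - v^2 - 14*v + 24) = (v - 3)*(v + 4)^2*(v^2 - 5*v + 6) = (v - 3)^2*(v + 4)^2*(v - 2)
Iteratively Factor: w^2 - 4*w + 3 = (w - 3)*(w - 1)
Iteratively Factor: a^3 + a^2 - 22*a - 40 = (a - 5)*(a^2 + 6*a + 8) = (a - 5)*(a + 2)*(a + 4)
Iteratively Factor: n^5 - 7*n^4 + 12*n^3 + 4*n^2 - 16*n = (n - 2)*(n^4 - 5*n^3 + 2*n^2 + 8*n) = (n - 2)^2*(n^3 - 3*n^2 - 4*n) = (n - 2)^2*(n + 1)*(n^2 - 4*n) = (n - 4)*(n - 2)^2*(n + 1)*(n)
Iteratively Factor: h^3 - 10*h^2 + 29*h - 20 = (h - 5)*(h^2 - 5*h + 4) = (h - 5)*(h - 4)*(h - 1)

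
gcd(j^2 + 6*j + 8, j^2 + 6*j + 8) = j^2 + 6*j + 8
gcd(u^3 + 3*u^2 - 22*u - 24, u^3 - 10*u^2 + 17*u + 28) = u^2 - 3*u - 4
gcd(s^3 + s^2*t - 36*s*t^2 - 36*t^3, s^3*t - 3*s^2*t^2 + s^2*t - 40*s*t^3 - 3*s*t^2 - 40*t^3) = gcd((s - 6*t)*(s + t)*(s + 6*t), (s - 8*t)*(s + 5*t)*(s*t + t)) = 1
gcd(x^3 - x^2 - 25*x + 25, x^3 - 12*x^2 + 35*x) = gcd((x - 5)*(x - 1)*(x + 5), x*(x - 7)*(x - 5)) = x - 5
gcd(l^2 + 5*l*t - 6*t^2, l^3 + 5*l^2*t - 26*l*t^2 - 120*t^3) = l + 6*t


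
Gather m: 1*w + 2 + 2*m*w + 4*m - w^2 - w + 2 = m*(2*w + 4) - w^2 + 4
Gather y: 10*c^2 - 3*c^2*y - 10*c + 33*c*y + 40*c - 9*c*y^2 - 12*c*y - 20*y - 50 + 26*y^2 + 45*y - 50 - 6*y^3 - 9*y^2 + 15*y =10*c^2 + 30*c - 6*y^3 + y^2*(17 - 9*c) + y*(-3*c^2 + 21*c + 40) - 100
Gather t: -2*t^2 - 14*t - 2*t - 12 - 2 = -2*t^2 - 16*t - 14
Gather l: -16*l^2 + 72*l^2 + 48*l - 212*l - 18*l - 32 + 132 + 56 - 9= 56*l^2 - 182*l + 147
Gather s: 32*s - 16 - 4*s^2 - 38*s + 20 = -4*s^2 - 6*s + 4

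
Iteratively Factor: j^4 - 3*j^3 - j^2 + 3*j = (j - 1)*(j^3 - 2*j^2 - 3*j) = j*(j - 1)*(j^2 - 2*j - 3) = j*(j - 3)*(j - 1)*(j + 1)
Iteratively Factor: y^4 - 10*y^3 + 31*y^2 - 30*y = (y - 5)*(y^3 - 5*y^2 + 6*y) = y*(y - 5)*(y^2 - 5*y + 6) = y*(y - 5)*(y - 2)*(y - 3)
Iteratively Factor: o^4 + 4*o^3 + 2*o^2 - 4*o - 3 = (o - 1)*(o^3 + 5*o^2 + 7*o + 3) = (o - 1)*(o + 1)*(o^2 + 4*o + 3) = (o - 1)*(o + 1)*(o + 3)*(o + 1)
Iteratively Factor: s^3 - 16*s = (s - 4)*(s^2 + 4*s) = (s - 4)*(s + 4)*(s)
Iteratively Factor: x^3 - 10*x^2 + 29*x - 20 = (x - 4)*(x^2 - 6*x + 5) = (x - 4)*(x - 1)*(x - 5)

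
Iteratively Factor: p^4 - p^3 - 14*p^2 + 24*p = (p - 2)*(p^3 + p^2 - 12*p) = (p - 2)*(p + 4)*(p^2 - 3*p) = (p - 3)*(p - 2)*(p + 4)*(p)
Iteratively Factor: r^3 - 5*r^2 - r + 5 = (r + 1)*(r^2 - 6*r + 5) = (r - 5)*(r + 1)*(r - 1)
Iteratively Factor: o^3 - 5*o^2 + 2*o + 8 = (o - 4)*(o^2 - o - 2) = (o - 4)*(o + 1)*(o - 2)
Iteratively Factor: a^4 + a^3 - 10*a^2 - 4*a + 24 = (a + 3)*(a^3 - 2*a^2 - 4*a + 8) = (a + 2)*(a + 3)*(a^2 - 4*a + 4) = (a - 2)*(a + 2)*(a + 3)*(a - 2)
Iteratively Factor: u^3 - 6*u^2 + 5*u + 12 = (u - 3)*(u^2 - 3*u - 4) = (u - 3)*(u + 1)*(u - 4)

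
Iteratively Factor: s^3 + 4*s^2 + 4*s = (s + 2)*(s^2 + 2*s) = s*(s + 2)*(s + 2)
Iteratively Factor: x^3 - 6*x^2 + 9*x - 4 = (x - 1)*(x^2 - 5*x + 4) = (x - 4)*(x - 1)*(x - 1)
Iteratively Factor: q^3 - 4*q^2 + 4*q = (q - 2)*(q^2 - 2*q) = (q - 2)^2*(q)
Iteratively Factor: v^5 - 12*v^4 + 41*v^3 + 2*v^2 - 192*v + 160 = (v + 2)*(v^4 - 14*v^3 + 69*v^2 - 136*v + 80) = (v - 4)*(v + 2)*(v^3 - 10*v^2 + 29*v - 20) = (v - 4)*(v - 1)*(v + 2)*(v^2 - 9*v + 20) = (v - 5)*(v - 4)*(v - 1)*(v + 2)*(v - 4)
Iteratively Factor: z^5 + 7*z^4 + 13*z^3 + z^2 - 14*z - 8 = (z - 1)*(z^4 + 8*z^3 + 21*z^2 + 22*z + 8) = (z - 1)*(z + 2)*(z^3 + 6*z^2 + 9*z + 4) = (z - 1)*(z + 1)*(z + 2)*(z^2 + 5*z + 4) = (z - 1)*(z + 1)^2*(z + 2)*(z + 4)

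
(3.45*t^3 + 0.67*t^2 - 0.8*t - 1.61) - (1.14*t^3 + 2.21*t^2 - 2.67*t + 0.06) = 2.31*t^3 - 1.54*t^2 + 1.87*t - 1.67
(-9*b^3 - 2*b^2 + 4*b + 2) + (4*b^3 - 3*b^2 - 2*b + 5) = -5*b^3 - 5*b^2 + 2*b + 7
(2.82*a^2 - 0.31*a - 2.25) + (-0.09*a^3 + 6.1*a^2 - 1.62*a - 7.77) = -0.09*a^3 + 8.92*a^2 - 1.93*a - 10.02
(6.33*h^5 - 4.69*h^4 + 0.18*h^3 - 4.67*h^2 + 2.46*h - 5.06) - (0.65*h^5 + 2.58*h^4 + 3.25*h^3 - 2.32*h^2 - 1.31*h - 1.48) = 5.68*h^5 - 7.27*h^4 - 3.07*h^3 - 2.35*h^2 + 3.77*h - 3.58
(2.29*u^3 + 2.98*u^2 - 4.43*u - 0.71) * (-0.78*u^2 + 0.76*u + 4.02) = -1.7862*u^5 - 0.584*u^4 + 14.926*u^3 + 9.1666*u^2 - 18.3482*u - 2.8542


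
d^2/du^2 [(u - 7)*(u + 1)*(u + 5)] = 6*u - 2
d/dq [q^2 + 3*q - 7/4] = 2*q + 3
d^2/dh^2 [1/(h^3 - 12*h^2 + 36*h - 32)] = 12*(h^2 - 12*h + 38)/(h^7 - 32*h^6 + 408*h^5 - 2656*h^4 + 9488*h^3 - 18816*h^2 + 19456*h - 8192)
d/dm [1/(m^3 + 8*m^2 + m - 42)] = (-3*m^2 - 16*m - 1)/(m^3 + 8*m^2 + m - 42)^2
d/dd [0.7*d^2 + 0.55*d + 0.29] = 1.4*d + 0.55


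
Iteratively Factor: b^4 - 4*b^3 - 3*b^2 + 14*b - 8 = (b - 1)*(b^3 - 3*b^2 - 6*b + 8) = (b - 1)^2*(b^2 - 2*b - 8) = (b - 4)*(b - 1)^2*(b + 2)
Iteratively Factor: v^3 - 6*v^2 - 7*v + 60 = (v + 3)*(v^2 - 9*v + 20) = (v - 4)*(v + 3)*(v - 5)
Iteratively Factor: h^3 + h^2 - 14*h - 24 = (h + 3)*(h^2 - 2*h - 8) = (h + 2)*(h + 3)*(h - 4)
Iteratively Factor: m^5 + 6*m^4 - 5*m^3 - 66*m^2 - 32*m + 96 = (m + 2)*(m^4 + 4*m^3 - 13*m^2 - 40*m + 48) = (m + 2)*(m + 4)*(m^3 - 13*m + 12) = (m + 2)*(m + 4)^2*(m^2 - 4*m + 3) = (m - 1)*(m + 2)*(m + 4)^2*(m - 3)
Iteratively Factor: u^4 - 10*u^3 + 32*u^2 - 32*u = (u - 4)*(u^3 - 6*u^2 + 8*u) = (u - 4)^2*(u^2 - 2*u) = u*(u - 4)^2*(u - 2)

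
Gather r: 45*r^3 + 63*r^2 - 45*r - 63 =45*r^3 + 63*r^2 - 45*r - 63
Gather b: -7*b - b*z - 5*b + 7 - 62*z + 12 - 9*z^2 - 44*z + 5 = b*(-z - 12) - 9*z^2 - 106*z + 24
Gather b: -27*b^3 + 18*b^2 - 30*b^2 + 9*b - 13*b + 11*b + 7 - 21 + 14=-27*b^3 - 12*b^2 + 7*b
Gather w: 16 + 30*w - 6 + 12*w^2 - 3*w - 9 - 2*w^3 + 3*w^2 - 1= -2*w^3 + 15*w^2 + 27*w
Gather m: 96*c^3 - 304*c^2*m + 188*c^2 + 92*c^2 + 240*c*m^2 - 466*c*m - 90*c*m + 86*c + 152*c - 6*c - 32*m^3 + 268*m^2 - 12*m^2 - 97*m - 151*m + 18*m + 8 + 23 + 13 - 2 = 96*c^3 + 280*c^2 + 232*c - 32*m^3 + m^2*(240*c + 256) + m*(-304*c^2 - 556*c - 230) + 42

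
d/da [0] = 0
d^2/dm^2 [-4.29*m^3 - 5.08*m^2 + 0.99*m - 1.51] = -25.74*m - 10.16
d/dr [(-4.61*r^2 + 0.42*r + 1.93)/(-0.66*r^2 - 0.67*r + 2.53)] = (3.3659*r^2 - 20.779*r + 2.3557)/(0.4356*r^4 + 0.8844*r^3 - 2.8907*r^2 - 3.3902*r + 6.4009)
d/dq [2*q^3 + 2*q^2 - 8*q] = 6*q^2 + 4*q - 8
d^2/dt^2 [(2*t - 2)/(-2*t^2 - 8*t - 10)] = 2*(-4*(t - 1)*(t + 2)^2 + 3*(t + 1)*(t^2 + 4*t + 5))/(t^2 + 4*t + 5)^3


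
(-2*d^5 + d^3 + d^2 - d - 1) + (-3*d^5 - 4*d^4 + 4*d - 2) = -5*d^5 - 4*d^4 + d^3 + d^2 + 3*d - 3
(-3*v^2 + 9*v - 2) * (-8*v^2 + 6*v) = 24*v^4 - 90*v^3 + 70*v^2 - 12*v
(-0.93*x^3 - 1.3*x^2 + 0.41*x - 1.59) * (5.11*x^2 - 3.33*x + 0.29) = -4.7523*x^5 - 3.5461*x^4 + 6.1544*x^3 - 9.8672*x^2 + 5.4136*x - 0.4611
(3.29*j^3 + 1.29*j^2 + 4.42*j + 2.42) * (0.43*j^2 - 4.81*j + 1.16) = 1.4147*j^5 - 15.2702*j^4 - 0.4879*j^3 - 18.7232*j^2 - 6.513*j + 2.8072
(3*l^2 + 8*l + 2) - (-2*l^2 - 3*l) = 5*l^2 + 11*l + 2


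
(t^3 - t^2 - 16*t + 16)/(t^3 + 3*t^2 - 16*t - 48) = (t - 1)/(t + 3)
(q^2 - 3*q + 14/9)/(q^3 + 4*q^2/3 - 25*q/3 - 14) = (9*q^2 - 27*q + 14)/(3*(3*q^3 + 4*q^2 - 25*q - 42))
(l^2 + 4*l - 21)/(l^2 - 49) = (l - 3)/(l - 7)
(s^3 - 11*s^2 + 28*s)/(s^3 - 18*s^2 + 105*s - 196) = s/(s - 7)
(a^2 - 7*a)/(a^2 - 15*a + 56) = a/(a - 8)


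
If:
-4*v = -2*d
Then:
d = 2*v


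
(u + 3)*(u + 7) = u^2 + 10*u + 21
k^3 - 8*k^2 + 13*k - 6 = (k - 6)*(k - 1)^2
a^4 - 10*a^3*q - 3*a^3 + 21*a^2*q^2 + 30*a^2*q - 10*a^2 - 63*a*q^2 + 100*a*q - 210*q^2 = (a - 5)*(a + 2)*(a - 7*q)*(a - 3*q)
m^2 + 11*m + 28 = (m + 4)*(m + 7)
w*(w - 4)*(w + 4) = w^3 - 16*w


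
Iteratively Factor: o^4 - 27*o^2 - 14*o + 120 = (o - 2)*(o^3 + 2*o^2 - 23*o - 60) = (o - 2)*(o + 4)*(o^2 - 2*o - 15) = (o - 2)*(o + 3)*(o + 4)*(o - 5)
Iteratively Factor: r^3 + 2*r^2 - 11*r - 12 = (r + 4)*(r^2 - 2*r - 3) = (r - 3)*(r + 4)*(r + 1)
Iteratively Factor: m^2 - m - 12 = (m - 4)*(m + 3)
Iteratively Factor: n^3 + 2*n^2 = (n + 2)*(n^2) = n*(n + 2)*(n)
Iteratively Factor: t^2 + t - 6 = (t - 2)*(t + 3)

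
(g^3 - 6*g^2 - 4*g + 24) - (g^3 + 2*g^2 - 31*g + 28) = -8*g^2 + 27*g - 4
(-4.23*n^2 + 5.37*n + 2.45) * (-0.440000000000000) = 1.8612*n^2 - 2.3628*n - 1.078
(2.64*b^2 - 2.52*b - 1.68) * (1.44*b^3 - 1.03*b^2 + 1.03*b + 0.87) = 3.8016*b^5 - 6.348*b^4 + 2.8956*b^3 + 1.4316*b^2 - 3.9228*b - 1.4616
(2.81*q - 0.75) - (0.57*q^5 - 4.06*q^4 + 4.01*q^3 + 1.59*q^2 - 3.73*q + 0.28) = -0.57*q^5 + 4.06*q^4 - 4.01*q^3 - 1.59*q^2 + 6.54*q - 1.03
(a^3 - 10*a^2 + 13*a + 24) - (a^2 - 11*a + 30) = a^3 - 11*a^2 + 24*a - 6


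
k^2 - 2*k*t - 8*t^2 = (k - 4*t)*(k + 2*t)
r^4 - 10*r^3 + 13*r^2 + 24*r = r*(r - 8)*(r - 3)*(r + 1)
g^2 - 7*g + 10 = (g - 5)*(g - 2)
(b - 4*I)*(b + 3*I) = b^2 - I*b + 12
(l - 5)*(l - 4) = l^2 - 9*l + 20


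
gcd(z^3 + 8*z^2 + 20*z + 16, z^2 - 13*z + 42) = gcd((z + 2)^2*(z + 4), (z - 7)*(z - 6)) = 1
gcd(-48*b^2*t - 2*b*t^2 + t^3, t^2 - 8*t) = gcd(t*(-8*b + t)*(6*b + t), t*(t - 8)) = t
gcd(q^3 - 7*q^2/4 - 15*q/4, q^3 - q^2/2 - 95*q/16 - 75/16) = q^2 - 7*q/4 - 15/4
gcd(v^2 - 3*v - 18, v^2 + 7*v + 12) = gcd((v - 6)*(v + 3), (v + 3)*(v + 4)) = v + 3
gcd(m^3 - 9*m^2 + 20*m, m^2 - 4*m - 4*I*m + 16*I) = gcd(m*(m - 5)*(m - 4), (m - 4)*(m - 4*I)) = m - 4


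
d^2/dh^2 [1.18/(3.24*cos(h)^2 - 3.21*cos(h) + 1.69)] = (-49.548672*(1 - cos(h)^2)^2 + 36.817416*cos(h)^3 - 11.088342*cos(h)^2 - 80.036214*cos(h) + 60.943932)/(3.24*cos(h)^2 - 3.21*cos(h) + 1.69)^3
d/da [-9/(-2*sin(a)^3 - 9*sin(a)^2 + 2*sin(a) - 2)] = 18*(-18*sin(2*a) + cos(a) + 3*cos(3*a))/(-sin(a) - sin(3*a) - 9*cos(2*a) + 13)^2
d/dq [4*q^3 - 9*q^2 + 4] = 6*q*(2*q - 3)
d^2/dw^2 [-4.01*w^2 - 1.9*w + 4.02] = -8.02000000000000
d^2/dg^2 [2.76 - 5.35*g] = 0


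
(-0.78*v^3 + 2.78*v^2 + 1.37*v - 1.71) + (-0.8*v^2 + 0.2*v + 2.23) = -0.78*v^3 + 1.98*v^2 + 1.57*v + 0.52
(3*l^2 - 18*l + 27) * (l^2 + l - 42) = 3*l^4 - 15*l^3 - 117*l^2 + 783*l - 1134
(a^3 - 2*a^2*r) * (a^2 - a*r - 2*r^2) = a^5 - 3*a^4*r + 4*a^2*r^3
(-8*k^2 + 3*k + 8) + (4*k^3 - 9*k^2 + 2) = 4*k^3 - 17*k^2 + 3*k + 10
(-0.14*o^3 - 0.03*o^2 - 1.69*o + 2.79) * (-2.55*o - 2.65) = 0.357*o^4 + 0.4475*o^3 + 4.389*o^2 - 2.636*o - 7.3935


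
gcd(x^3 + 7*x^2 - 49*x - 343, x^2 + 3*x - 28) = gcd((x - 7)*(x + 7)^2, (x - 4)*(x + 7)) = x + 7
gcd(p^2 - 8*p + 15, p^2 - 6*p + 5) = p - 5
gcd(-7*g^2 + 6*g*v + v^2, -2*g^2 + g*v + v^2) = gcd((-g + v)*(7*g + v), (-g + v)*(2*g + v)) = -g + v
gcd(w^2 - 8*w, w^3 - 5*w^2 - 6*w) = w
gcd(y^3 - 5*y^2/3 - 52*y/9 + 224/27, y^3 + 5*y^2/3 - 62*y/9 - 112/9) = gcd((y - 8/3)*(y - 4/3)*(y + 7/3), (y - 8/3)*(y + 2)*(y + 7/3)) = y^2 - y/3 - 56/9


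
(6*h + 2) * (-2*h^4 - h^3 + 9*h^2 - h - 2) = -12*h^5 - 10*h^4 + 52*h^3 + 12*h^2 - 14*h - 4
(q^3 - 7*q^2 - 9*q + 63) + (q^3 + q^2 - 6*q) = 2*q^3 - 6*q^2 - 15*q + 63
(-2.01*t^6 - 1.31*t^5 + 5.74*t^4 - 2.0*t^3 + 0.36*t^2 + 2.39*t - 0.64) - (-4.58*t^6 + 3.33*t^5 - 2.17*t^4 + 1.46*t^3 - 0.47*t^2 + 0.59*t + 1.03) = 2.57*t^6 - 4.64*t^5 + 7.91*t^4 - 3.46*t^3 + 0.83*t^2 + 1.8*t - 1.67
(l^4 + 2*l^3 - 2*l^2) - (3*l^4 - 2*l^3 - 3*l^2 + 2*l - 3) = -2*l^4 + 4*l^3 + l^2 - 2*l + 3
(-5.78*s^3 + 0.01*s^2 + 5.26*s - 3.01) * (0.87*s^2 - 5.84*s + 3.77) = -5.0286*s^5 + 33.7639*s^4 - 17.2728*s^3 - 33.2994*s^2 + 37.4086*s - 11.3477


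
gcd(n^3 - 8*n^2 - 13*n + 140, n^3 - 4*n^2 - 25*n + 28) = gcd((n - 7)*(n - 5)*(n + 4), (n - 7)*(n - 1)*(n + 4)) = n^2 - 3*n - 28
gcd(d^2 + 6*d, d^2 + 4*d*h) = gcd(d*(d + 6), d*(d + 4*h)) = d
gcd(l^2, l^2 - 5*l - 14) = 1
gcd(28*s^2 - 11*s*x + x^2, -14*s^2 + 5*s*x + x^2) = 1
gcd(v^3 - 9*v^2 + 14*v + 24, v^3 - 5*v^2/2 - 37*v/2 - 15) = v^2 - 5*v - 6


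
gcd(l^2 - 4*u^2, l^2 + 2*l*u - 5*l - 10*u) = l + 2*u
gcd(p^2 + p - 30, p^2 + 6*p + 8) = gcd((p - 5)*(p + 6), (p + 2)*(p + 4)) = 1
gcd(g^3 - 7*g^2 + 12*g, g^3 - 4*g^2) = g^2 - 4*g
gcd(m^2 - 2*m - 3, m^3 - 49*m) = 1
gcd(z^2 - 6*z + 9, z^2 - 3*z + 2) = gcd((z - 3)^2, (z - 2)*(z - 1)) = 1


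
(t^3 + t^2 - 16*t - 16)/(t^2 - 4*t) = t + 5 + 4/t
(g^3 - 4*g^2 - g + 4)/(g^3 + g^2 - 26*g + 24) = (g + 1)/(g + 6)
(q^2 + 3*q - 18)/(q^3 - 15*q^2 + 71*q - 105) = (q + 6)/(q^2 - 12*q + 35)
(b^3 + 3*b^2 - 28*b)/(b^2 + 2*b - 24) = b*(b + 7)/(b + 6)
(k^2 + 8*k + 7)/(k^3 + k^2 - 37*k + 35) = (k + 1)/(k^2 - 6*k + 5)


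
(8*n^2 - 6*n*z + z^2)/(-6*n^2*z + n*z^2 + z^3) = (-4*n + z)/(z*(3*n + z))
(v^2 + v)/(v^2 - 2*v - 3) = v/(v - 3)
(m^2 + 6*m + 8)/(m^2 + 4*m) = (m + 2)/m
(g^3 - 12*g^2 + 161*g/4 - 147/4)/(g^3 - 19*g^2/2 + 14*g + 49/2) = (g - 3/2)/(g + 1)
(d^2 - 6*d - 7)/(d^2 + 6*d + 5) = (d - 7)/(d + 5)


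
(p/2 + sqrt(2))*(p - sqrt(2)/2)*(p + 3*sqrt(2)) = p^3/2 + 9*sqrt(2)*p^2/4 + 7*p/2 - 3*sqrt(2)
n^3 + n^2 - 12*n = n*(n - 3)*(n + 4)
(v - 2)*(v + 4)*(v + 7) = v^3 + 9*v^2 + 6*v - 56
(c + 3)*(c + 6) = c^2 + 9*c + 18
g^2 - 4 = (g - 2)*(g + 2)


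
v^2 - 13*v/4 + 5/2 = (v - 2)*(v - 5/4)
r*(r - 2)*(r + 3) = r^3 + r^2 - 6*r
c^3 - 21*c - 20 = (c - 5)*(c + 1)*(c + 4)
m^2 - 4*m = m*(m - 4)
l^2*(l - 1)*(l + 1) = l^4 - l^2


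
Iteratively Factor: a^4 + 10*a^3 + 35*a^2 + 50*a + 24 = (a + 2)*(a^3 + 8*a^2 + 19*a + 12) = (a + 1)*(a + 2)*(a^2 + 7*a + 12) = (a + 1)*(a + 2)*(a + 4)*(a + 3)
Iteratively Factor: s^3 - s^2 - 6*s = (s - 3)*(s^2 + 2*s) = (s - 3)*(s + 2)*(s)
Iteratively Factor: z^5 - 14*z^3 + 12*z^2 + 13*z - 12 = (z + 1)*(z^4 - z^3 - 13*z^2 + 25*z - 12) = (z + 1)*(z + 4)*(z^3 - 5*z^2 + 7*z - 3) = (z - 3)*(z + 1)*(z + 4)*(z^2 - 2*z + 1) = (z - 3)*(z - 1)*(z + 1)*(z + 4)*(z - 1)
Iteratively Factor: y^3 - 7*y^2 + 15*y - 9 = (y - 3)*(y^2 - 4*y + 3) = (y - 3)^2*(y - 1)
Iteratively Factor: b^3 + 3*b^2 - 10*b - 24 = (b - 3)*(b^2 + 6*b + 8) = (b - 3)*(b + 4)*(b + 2)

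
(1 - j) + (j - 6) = -5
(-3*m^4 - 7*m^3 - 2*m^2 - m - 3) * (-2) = 6*m^4 + 14*m^3 + 4*m^2 + 2*m + 6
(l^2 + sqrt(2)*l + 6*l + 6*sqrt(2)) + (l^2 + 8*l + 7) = 2*l^2 + sqrt(2)*l + 14*l + 7 + 6*sqrt(2)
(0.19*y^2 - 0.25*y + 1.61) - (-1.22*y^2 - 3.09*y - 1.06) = 1.41*y^2 + 2.84*y + 2.67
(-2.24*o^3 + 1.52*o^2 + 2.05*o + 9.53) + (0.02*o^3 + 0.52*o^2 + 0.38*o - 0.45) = -2.22*o^3 + 2.04*o^2 + 2.43*o + 9.08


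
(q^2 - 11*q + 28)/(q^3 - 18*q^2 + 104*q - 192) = (q - 7)/(q^2 - 14*q + 48)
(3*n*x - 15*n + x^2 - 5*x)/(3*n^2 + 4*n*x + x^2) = (x - 5)/(n + x)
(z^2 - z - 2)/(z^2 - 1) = (z - 2)/(z - 1)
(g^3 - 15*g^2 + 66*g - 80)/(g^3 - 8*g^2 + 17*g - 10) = (g - 8)/(g - 1)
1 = 1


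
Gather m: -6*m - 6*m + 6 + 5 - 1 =10 - 12*m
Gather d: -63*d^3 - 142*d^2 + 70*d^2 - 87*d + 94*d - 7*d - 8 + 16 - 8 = -63*d^3 - 72*d^2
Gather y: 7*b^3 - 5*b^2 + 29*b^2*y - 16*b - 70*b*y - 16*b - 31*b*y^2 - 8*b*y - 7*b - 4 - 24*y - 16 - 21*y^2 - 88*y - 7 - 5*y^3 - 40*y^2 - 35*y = 7*b^3 - 5*b^2 - 39*b - 5*y^3 + y^2*(-31*b - 61) + y*(29*b^2 - 78*b - 147) - 27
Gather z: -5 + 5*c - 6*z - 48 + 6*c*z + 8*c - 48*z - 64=13*c + z*(6*c - 54) - 117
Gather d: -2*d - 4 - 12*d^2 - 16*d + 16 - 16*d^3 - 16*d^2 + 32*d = -16*d^3 - 28*d^2 + 14*d + 12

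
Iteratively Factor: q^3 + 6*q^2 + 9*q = (q + 3)*(q^2 + 3*q) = q*(q + 3)*(q + 3)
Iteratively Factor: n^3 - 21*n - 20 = (n + 4)*(n^2 - 4*n - 5) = (n - 5)*(n + 4)*(n + 1)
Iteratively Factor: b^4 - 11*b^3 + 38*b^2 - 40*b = (b - 2)*(b^3 - 9*b^2 + 20*b) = (b - 5)*(b - 2)*(b^2 - 4*b) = b*(b - 5)*(b - 2)*(b - 4)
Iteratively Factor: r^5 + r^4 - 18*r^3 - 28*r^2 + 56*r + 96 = (r + 2)*(r^4 - r^3 - 16*r^2 + 4*r + 48) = (r - 4)*(r + 2)*(r^3 + 3*r^2 - 4*r - 12) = (r - 4)*(r + 2)*(r + 3)*(r^2 - 4) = (r - 4)*(r + 2)^2*(r + 3)*(r - 2)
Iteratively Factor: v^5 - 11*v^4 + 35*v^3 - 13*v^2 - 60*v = (v - 3)*(v^4 - 8*v^3 + 11*v^2 + 20*v) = v*(v - 3)*(v^3 - 8*v^2 + 11*v + 20) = v*(v - 4)*(v - 3)*(v^2 - 4*v - 5) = v*(v - 5)*(v - 4)*(v - 3)*(v + 1)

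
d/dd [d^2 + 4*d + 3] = 2*d + 4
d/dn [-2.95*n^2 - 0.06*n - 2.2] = -5.9*n - 0.06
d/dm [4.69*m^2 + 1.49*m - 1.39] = 9.38*m + 1.49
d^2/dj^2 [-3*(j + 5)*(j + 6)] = -6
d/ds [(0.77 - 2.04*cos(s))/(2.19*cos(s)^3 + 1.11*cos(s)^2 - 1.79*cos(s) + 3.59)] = (-8.9352*cos(s)^3 + 2.7945*cos(s)^2 + 1.7094*cos(s) + 5.9453)*sin(s)/(4.7961*cos(s)^6 + 4.8618*cos(s)^5 - 6.6081*cos(s)^4 + 11.7504*cos(s)^3 + 11.1739*cos(s)^2 - 12.8522*cos(s) + 12.8881)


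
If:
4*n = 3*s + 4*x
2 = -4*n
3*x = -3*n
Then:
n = -1/2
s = -4/3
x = 1/2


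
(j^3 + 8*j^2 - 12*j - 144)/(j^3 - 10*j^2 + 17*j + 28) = (j^2 + 12*j + 36)/(j^2 - 6*j - 7)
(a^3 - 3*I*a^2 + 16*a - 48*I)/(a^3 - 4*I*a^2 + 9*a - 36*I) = (a + 4*I)/(a + 3*I)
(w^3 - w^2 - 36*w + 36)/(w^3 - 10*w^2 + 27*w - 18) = (w + 6)/(w - 3)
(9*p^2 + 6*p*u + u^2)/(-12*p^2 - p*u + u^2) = (-3*p - u)/(4*p - u)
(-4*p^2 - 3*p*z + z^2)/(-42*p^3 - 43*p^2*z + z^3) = (-4*p + z)/(-42*p^2 - p*z + z^2)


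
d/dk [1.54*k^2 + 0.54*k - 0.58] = 3.08*k + 0.54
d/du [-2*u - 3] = -2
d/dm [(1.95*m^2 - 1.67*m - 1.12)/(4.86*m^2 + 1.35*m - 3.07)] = (10.7487*m^2 - 1.0866*m + 6.6389)/(23.6196*m^4 + 13.122*m^3 - 28.0179*m^2 - 8.289*m + 9.4249)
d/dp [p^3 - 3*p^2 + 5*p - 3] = 3*p^2 - 6*p + 5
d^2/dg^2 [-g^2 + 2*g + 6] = -2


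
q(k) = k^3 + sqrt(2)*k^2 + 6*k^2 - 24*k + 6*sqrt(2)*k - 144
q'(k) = 3*k^2 + 2*sqrt(2)*k + 12*k - 24 + 6*sqrt(2)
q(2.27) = -129.32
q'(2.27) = 33.60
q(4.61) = 40.02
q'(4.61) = 116.60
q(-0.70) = -129.85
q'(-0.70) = -24.42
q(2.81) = -106.86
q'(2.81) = 49.84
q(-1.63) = -103.34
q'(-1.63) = -31.71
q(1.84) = -141.22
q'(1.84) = 21.93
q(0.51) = -149.85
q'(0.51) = -7.17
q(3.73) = -46.82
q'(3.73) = 81.53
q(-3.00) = -57.73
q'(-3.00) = -33.00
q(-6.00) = 0.00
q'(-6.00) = 3.51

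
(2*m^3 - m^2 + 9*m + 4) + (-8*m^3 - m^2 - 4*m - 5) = -6*m^3 - 2*m^2 + 5*m - 1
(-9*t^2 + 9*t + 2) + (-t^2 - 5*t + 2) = -10*t^2 + 4*t + 4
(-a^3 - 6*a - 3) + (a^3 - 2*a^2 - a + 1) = -2*a^2 - 7*a - 2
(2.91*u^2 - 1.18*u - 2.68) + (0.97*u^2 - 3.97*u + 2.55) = 3.88*u^2 - 5.15*u - 0.13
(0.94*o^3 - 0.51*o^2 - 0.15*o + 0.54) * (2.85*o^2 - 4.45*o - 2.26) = 2.679*o^5 - 5.6365*o^4 - 0.2824*o^3 + 3.3591*o^2 - 2.064*o - 1.2204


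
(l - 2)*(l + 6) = l^2 + 4*l - 12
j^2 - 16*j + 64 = (j - 8)^2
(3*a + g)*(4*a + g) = 12*a^2 + 7*a*g + g^2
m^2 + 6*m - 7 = (m - 1)*(m + 7)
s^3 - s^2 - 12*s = s*(s - 4)*(s + 3)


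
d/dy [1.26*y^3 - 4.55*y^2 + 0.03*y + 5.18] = 3.78*y^2 - 9.1*y + 0.03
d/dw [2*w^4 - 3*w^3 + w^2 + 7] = w*(8*w^2 - 9*w + 2)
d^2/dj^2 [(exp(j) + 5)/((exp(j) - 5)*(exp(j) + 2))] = (exp(4*j) + 23*exp(3*j) + 15*exp(2*j) + 215*exp(j) - 50)*exp(j)/(exp(6*j) - 9*exp(5*j) - 3*exp(4*j) + 153*exp(3*j) + 30*exp(2*j) - 900*exp(j) - 1000)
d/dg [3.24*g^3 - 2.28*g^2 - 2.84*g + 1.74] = 9.72*g^2 - 4.56*g - 2.84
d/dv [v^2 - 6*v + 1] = 2*v - 6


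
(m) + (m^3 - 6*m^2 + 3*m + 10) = m^3 - 6*m^2 + 4*m + 10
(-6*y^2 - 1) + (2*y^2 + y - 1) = -4*y^2 + y - 2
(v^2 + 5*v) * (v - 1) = v^3 + 4*v^2 - 5*v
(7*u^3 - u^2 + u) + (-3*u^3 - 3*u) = 4*u^3 - u^2 - 2*u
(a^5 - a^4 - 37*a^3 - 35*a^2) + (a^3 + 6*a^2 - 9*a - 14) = a^5 - a^4 - 36*a^3 - 29*a^2 - 9*a - 14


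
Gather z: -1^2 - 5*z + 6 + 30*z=25*z + 5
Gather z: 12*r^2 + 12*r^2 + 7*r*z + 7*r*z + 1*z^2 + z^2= 24*r^2 + 14*r*z + 2*z^2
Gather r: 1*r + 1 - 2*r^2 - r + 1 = 2 - 2*r^2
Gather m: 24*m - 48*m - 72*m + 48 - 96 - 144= -96*m - 192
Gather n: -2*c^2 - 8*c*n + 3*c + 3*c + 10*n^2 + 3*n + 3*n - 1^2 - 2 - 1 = -2*c^2 + 6*c + 10*n^2 + n*(6 - 8*c) - 4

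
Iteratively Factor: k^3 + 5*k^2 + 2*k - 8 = (k - 1)*(k^2 + 6*k + 8) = (k - 1)*(k + 2)*(k + 4)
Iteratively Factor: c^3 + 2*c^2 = (c)*(c^2 + 2*c) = c^2*(c + 2)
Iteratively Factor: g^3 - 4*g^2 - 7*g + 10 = (g - 5)*(g^2 + g - 2) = (g - 5)*(g - 1)*(g + 2)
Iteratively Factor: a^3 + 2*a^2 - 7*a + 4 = (a - 1)*(a^2 + 3*a - 4) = (a - 1)^2*(a + 4)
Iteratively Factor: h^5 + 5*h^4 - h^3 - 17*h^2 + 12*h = (h - 1)*(h^4 + 6*h^3 + 5*h^2 - 12*h) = (h - 1)*(h + 3)*(h^3 + 3*h^2 - 4*h) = (h - 1)^2*(h + 3)*(h^2 + 4*h) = h*(h - 1)^2*(h + 3)*(h + 4)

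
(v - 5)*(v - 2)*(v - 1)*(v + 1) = v^4 - 7*v^3 + 9*v^2 + 7*v - 10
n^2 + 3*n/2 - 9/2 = (n - 3/2)*(n + 3)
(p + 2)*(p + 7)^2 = p^3 + 16*p^2 + 77*p + 98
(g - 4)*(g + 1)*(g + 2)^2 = g^4 + g^3 - 12*g^2 - 28*g - 16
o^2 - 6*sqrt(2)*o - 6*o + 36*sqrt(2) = (o - 6)*(o - 6*sqrt(2))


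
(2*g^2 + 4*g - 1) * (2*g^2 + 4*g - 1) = 4*g^4 + 16*g^3 + 12*g^2 - 8*g + 1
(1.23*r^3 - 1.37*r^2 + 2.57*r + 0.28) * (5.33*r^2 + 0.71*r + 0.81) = 6.5559*r^5 - 6.4288*r^4 + 13.7217*r^3 + 2.2074*r^2 + 2.2805*r + 0.2268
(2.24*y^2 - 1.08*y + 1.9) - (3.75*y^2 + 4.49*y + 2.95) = -1.51*y^2 - 5.57*y - 1.05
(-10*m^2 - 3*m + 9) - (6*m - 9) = -10*m^2 - 9*m + 18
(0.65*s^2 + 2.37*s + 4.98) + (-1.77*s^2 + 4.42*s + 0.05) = -1.12*s^2 + 6.79*s + 5.03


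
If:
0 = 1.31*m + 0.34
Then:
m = -0.26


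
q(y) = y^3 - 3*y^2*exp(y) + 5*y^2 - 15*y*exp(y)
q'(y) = -3*y^2*exp(y) + 3*y^2 - 21*y*exp(y) + 10*y - 15*exp(y)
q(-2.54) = 17.35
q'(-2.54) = -4.55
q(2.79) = -1000.92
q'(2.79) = -1527.07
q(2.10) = -333.96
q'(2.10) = -556.43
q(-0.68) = 6.46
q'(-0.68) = -6.48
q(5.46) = -39968.54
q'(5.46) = -51364.59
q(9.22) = -3970221.03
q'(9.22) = -4681108.18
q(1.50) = -116.46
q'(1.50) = -216.90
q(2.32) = -479.02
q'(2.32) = -773.36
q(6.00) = -79482.90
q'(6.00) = -100285.77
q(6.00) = -79482.90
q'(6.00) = -100285.77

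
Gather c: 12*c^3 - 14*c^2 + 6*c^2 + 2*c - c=12*c^3 - 8*c^2 + c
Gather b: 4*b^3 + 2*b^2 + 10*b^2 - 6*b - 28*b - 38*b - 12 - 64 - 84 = 4*b^3 + 12*b^2 - 72*b - 160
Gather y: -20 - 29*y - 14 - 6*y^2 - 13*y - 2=-6*y^2 - 42*y - 36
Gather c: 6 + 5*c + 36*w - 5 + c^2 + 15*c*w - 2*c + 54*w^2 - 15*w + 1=c^2 + c*(15*w + 3) + 54*w^2 + 21*w + 2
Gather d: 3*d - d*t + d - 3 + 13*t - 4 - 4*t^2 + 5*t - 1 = d*(4 - t) - 4*t^2 + 18*t - 8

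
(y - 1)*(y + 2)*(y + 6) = y^3 + 7*y^2 + 4*y - 12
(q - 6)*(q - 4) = q^2 - 10*q + 24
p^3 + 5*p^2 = p^2*(p + 5)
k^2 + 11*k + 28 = (k + 4)*(k + 7)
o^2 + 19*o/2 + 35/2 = (o + 5/2)*(o + 7)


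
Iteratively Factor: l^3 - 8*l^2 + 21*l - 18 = (l - 3)*(l^2 - 5*l + 6) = (l - 3)*(l - 2)*(l - 3)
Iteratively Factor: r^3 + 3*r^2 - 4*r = (r)*(r^2 + 3*r - 4) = r*(r - 1)*(r + 4)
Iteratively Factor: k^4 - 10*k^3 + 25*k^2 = (k - 5)*(k^3 - 5*k^2) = k*(k - 5)*(k^2 - 5*k) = k*(k - 5)^2*(k)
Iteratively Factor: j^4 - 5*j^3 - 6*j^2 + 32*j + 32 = (j - 4)*(j^3 - j^2 - 10*j - 8) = (j - 4)^2*(j^2 + 3*j + 2) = (j - 4)^2*(j + 2)*(j + 1)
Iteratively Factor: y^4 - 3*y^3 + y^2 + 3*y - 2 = (y - 2)*(y^3 - y^2 - y + 1) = (y - 2)*(y + 1)*(y^2 - 2*y + 1) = (y - 2)*(y - 1)*(y + 1)*(y - 1)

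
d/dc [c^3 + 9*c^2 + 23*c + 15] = 3*c^2 + 18*c + 23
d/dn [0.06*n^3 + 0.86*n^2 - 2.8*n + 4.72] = 0.18*n^2 + 1.72*n - 2.8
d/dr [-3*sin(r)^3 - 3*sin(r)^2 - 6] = -3*(3*sin(r) + 2)*sin(r)*cos(r)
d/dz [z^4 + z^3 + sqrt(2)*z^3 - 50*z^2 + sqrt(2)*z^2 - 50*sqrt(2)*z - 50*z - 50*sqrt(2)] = 4*z^3 + 3*z^2 + 3*sqrt(2)*z^2 - 100*z + 2*sqrt(2)*z - 50*sqrt(2) - 50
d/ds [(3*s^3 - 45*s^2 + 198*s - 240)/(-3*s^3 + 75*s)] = (-15*s^2 + 32*s + 80)/(s^2*(s^2 + 10*s + 25))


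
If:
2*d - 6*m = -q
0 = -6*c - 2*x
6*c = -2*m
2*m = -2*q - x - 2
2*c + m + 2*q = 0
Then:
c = 1/4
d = -37/16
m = -3/4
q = 1/8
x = -3/4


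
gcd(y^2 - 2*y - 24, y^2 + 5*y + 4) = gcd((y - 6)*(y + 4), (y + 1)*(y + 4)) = y + 4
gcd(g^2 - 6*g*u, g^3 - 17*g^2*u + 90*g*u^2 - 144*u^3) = -g + 6*u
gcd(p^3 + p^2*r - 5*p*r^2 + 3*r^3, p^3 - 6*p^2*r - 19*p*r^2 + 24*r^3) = p^2 + 2*p*r - 3*r^2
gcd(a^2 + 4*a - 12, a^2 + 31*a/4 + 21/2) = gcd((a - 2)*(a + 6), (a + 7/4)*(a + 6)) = a + 6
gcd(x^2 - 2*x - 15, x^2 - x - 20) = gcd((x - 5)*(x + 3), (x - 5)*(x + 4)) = x - 5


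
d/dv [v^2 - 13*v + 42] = 2*v - 13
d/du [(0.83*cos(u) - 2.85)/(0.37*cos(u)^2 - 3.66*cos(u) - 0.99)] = (0.3071*cos(u)^2 - 2.109*cos(u) + 11.2527)*sin(u)/(0.1369*cos(u)^4 - 2.7084*cos(u)^3 + 12.663*cos(u)^2 + 7.2468*cos(u) + 0.9801)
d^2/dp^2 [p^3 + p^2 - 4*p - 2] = 6*p + 2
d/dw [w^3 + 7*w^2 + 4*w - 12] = 3*w^2 + 14*w + 4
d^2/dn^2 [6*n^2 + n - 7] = 12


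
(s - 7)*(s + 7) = s^2 - 49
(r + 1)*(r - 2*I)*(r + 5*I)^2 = r^4 + r^3 + 8*I*r^3 - 5*r^2 + 8*I*r^2 - 5*r + 50*I*r + 50*I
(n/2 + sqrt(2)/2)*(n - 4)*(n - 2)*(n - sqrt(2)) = n^4/2 - 3*n^3 + 3*n^2 + 6*n - 8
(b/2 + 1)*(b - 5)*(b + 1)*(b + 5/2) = b^4/2 + b^3/4 - 9*b^2 - 85*b/4 - 25/2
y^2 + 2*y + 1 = (y + 1)^2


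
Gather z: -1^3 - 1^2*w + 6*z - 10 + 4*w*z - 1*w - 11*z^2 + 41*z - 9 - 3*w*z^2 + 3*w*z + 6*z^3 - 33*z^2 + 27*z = -2*w + 6*z^3 + z^2*(-3*w - 44) + z*(7*w + 74) - 20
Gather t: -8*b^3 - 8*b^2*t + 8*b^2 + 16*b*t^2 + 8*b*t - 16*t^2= -8*b^3 + 8*b^2 + t^2*(16*b - 16) + t*(-8*b^2 + 8*b)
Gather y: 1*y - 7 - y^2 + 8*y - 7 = -y^2 + 9*y - 14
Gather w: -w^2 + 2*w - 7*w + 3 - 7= -w^2 - 5*w - 4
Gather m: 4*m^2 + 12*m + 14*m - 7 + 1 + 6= 4*m^2 + 26*m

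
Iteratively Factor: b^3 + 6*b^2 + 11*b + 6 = (b + 1)*(b^2 + 5*b + 6) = (b + 1)*(b + 2)*(b + 3)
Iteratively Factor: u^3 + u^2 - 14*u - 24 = (u + 3)*(u^2 - 2*u - 8) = (u - 4)*(u + 3)*(u + 2)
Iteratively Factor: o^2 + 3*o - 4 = (o - 1)*(o + 4)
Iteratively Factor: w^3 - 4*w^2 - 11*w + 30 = (w - 5)*(w^2 + w - 6) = (w - 5)*(w + 3)*(w - 2)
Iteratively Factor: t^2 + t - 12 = (t + 4)*(t - 3)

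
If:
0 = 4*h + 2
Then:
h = -1/2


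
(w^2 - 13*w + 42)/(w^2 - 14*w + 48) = (w - 7)/(w - 8)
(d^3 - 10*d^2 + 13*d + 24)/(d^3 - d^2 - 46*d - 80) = (d^2 - 2*d - 3)/(d^2 + 7*d + 10)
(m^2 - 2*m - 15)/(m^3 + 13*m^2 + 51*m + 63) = (m - 5)/(m^2 + 10*m + 21)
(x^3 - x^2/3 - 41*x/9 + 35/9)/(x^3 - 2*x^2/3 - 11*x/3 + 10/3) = (x + 7/3)/(x + 2)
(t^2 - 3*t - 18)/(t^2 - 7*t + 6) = (t + 3)/(t - 1)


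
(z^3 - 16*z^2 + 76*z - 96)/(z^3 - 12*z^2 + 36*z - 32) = (z - 6)/(z - 2)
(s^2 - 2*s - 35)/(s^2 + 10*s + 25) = (s - 7)/(s + 5)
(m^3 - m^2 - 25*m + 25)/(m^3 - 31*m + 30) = (m + 5)/(m + 6)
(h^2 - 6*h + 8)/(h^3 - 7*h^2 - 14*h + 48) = (h - 4)/(h^2 - 5*h - 24)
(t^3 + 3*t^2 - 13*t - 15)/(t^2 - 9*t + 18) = (t^2 + 6*t + 5)/(t - 6)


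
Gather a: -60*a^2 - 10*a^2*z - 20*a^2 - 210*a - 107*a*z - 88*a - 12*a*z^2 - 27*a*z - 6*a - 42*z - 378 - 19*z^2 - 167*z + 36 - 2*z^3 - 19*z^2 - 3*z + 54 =a^2*(-10*z - 80) + a*(-12*z^2 - 134*z - 304) - 2*z^3 - 38*z^2 - 212*z - 288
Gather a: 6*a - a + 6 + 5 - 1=5*a + 10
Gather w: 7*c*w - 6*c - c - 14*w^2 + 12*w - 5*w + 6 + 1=-7*c - 14*w^2 + w*(7*c + 7) + 7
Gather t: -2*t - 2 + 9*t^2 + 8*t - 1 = 9*t^2 + 6*t - 3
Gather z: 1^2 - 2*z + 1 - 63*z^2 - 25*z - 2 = -63*z^2 - 27*z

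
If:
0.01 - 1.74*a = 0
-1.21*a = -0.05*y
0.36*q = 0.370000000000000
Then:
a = 0.01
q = 1.03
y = 0.14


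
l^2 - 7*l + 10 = (l - 5)*(l - 2)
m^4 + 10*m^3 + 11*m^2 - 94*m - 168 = (m - 3)*(m + 2)*(m + 4)*(m + 7)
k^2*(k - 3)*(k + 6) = k^4 + 3*k^3 - 18*k^2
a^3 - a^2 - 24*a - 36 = (a - 6)*(a + 2)*(a + 3)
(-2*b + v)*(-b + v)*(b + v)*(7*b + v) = 14*b^4 - 5*b^3*v - 15*b^2*v^2 + 5*b*v^3 + v^4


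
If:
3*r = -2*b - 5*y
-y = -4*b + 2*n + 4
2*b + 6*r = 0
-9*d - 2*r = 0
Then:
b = -5*y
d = -10*y/27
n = -21*y/2 - 2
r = 5*y/3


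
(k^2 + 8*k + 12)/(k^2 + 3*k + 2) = (k + 6)/(k + 1)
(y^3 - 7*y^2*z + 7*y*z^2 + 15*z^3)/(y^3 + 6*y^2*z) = (y^3 - 7*y^2*z + 7*y*z^2 + 15*z^3)/(y^2*(y + 6*z))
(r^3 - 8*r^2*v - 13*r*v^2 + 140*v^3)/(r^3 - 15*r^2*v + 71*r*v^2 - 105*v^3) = (r + 4*v)/(r - 3*v)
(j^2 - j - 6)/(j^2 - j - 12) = (-j^2 + j + 6)/(-j^2 + j + 12)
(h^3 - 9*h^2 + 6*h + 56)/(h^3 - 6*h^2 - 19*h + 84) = (h^2 - 2*h - 8)/(h^2 + h - 12)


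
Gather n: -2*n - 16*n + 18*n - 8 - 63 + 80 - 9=0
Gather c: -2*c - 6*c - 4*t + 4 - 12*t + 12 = -8*c - 16*t + 16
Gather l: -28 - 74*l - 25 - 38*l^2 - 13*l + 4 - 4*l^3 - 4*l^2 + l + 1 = -4*l^3 - 42*l^2 - 86*l - 48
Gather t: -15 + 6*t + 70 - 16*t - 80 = -10*t - 25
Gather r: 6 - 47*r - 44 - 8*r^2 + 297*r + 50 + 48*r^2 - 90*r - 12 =40*r^2 + 160*r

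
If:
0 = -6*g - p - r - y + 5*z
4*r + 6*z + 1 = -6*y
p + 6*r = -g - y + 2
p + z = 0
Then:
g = 22*z/19 + 1/190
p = -z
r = 3*z/19 + 77/190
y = -21*z/19 - 83/190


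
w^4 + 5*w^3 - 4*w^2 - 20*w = w*(w - 2)*(w + 2)*(w + 5)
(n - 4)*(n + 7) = n^2 + 3*n - 28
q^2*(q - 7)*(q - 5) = q^4 - 12*q^3 + 35*q^2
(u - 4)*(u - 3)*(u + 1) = u^3 - 6*u^2 + 5*u + 12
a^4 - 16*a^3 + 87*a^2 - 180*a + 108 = (a - 6)^2*(a - 3)*(a - 1)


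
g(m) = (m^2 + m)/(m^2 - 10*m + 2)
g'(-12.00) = -0.02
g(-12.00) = 0.50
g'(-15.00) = -0.02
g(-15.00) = 0.56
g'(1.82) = -0.16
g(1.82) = -0.40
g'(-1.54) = -0.08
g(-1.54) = 0.04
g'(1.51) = -0.15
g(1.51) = -0.35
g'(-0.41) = -0.04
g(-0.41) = -0.04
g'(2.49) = -0.20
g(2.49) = -0.52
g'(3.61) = -0.29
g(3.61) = -0.79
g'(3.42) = -0.27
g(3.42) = -0.74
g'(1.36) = -0.14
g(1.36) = -0.33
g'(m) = (10 - 2*m)*(m^2 + m)/(m^2 - 10*m + 2)^2 + (2*m + 1)/(m^2 - 10*m + 2) = (-11*m^2 + 4*m + 2)/(m^4 - 20*m^3 + 104*m^2 - 40*m + 4)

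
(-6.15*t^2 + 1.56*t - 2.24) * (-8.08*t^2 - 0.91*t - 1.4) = 49.692*t^4 - 7.0083*t^3 + 25.2896*t^2 - 0.1456*t + 3.136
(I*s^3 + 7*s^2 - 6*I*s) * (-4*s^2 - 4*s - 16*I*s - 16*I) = -4*I*s^5 - 12*s^4 - 4*I*s^4 - 12*s^3 - 88*I*s^3 - 96*s^2 - 88*I*s^2 - 96*s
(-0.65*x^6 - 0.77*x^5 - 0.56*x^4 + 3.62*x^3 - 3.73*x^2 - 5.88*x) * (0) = 0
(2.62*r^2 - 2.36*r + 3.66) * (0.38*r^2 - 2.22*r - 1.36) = 0.9956*r^4 - 6.7132*r^3 + 3.0668*r^2 - 4.9156*r - 4.9776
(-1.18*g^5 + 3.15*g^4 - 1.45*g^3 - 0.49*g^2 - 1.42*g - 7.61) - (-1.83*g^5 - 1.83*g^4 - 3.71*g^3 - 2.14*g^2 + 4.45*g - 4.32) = 0.65*g^5 + 4.98*g^4 + 2.26*g^3 + 1.65*g^2 - 5.87*g - 3.29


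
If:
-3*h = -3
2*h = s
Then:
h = 1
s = 2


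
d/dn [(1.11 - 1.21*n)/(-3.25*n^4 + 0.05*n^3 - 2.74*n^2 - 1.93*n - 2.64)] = (-11.7975*n^4 + 14.551*n^3 - 3.4819*n^2 + 6.0828*n + 5.3367)/(10.5625*n^8 - 0.325*n^7 + 17.8125*n^6 + 12.271*n^5 + 24.4746*n^4 + 10.3124*n^3 + 18.1921*n^2 + 10.1904*n + 6.9696)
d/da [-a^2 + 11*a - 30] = 11 - 2*a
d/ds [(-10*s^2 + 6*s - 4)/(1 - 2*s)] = 2*(10*s^2 - 10*s - 1)/(4*s^2 - 4*s + 1)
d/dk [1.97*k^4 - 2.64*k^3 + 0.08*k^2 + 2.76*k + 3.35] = 7.88*k^3 - 7.92*k^2 + 0.16*k + 2.76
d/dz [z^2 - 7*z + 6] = 2*z - 7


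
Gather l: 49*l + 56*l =105*l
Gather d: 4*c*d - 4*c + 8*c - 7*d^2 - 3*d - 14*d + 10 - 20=4*c - 7*d^2 + d*(4*c - 17) - 10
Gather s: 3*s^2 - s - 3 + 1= 3*s^2 - s - 2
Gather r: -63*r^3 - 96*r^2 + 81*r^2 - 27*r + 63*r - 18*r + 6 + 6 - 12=-63*r^3 - 15*r^2 + 18*r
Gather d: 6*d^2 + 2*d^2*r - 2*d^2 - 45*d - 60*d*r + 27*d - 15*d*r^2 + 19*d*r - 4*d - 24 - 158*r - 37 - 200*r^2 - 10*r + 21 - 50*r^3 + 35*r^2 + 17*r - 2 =d^2*(2*r + 4) + d*(-15*r^2 - 41*r - 22) - 50*r^3 - 165*r^2 - 151*r - 42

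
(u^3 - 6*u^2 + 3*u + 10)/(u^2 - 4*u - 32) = (-u^3 + 6*u^2 - 3*u - 10)/(-u^2 + 4*u + 32)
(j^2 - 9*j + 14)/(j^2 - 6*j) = (j^2 - 9*j + 14)/(j*(j - 6))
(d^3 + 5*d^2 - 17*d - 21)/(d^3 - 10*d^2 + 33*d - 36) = (d^2 + 8*d + 7)/(d^2 - 7*d + 12)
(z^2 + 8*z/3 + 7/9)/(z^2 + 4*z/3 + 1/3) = (z + 7/3)/(z + 1)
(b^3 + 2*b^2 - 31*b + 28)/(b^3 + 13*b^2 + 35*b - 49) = (b - 4)/(b + 7)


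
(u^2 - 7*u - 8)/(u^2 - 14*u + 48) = (u + 1)/(u - 6)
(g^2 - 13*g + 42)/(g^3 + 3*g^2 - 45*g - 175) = (g - 6)/(g^2 + 10*g + 25)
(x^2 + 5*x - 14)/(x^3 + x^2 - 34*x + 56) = 1/(x - 4)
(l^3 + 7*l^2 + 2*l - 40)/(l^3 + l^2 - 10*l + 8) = (l + 5)/(l - 1)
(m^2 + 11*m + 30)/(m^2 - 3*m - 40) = (m + 6)/(m - 8)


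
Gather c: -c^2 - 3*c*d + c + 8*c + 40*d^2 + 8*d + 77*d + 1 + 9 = -c^2 + c*(9 - 3*d) + 40*d^2 + 85*d + 10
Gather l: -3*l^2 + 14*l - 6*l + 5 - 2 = -3*l^2 + 8*l + 3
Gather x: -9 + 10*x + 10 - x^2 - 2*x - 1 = -x^2 + 8*x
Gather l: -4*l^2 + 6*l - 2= -4*l^2 + 6*l - 2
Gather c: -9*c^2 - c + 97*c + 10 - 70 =-9*c^2 + 96*c - 60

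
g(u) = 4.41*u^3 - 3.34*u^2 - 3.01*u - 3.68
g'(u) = 13.23*u^2 - 6.68*u - 3.01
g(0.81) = -5.97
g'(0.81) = 0.26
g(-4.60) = -489.76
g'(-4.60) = 307.66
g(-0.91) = -7.03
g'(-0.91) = 14.02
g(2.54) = 39.39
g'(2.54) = 65.38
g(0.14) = -4.15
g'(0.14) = -3.69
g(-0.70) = -4.72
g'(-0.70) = 8.15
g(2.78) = 56.89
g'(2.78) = 80.67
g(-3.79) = -280.33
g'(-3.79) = 212.34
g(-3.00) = -143.78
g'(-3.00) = 136.10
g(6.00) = 810.58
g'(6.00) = 433.19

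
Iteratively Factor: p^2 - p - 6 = (p - 3)*(p + 2)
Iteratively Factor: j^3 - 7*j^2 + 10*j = (j - 2)*(j^2 - 5*j) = j*(j - 2)*(j - 5)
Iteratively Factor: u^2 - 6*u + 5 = (u - 1)*(u - 5)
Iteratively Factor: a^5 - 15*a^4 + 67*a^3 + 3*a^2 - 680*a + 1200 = (a - 5)*(a^4 - 10*a^3 + 17*a^2 + 88*a - 240) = (a - 5)*(a + 3)*(a^3 - 13*a^2 + 56*a - 80) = (a - 5)*(a - 4)*(a + 3)*(a^2 - 9*a + 20) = (a - 5)^2*(a - 4)*(a + 3)*(a - 4)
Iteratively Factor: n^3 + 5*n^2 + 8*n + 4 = (n + 2)*(n^2 + 3*n + 2) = (n + 1)*(n + 2)*(n + 2)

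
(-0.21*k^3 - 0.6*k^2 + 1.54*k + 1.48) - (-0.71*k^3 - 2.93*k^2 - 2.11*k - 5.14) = 0.5*k^3 + 2.33*k^2 + 3.65*k + 6.62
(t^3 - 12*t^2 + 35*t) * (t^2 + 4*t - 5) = t^5 - 8*t^4 - 18*t^3 + 200*t^2 - 175*t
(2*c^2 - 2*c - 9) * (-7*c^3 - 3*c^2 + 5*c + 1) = -14*c^5 + 8*c^4 + 79*c^3 + 19*c^2 - 47*c - 9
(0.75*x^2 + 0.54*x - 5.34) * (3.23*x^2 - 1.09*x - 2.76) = 2.4225*x^4 + 0.9267*x^3 - 19.9068*x^2 + 4.3302*x + 14.7384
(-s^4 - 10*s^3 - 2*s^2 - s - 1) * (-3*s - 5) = 3*s^5 + 35*s^4 + 56*s^3 + 13*s^2 + 8*s + 5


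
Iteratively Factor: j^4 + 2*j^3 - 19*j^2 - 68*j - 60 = (j + 3)*(j^3 - j^2 - 16*j - 20) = (j + 2)*(j + 3)*(j^2 - 3*j - 10) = (j + 2)^2*(j + 3)*(j - 5)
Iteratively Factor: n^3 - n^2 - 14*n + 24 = (n - 2)*(n^2 + n - 12) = (n - 3)*(n - 2)*(n + 4)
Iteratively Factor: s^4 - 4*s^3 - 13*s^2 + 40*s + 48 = (s + 1)*(s^3 - 5*s^2 - 8*s + 48) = (s - 4)*(s + 1)*(s^2 - s - 12) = (s - 4)^2*(s + 1)*(s + 3)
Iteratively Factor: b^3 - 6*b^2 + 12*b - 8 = (b - 2)*(b^2 - 4*b + 4) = (b - 2)^2*(b - 2)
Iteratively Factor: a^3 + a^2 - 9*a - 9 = (a + 3)*(a^2 - 2*a - 3) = (a + 1)*(a + 3)*(a - 3)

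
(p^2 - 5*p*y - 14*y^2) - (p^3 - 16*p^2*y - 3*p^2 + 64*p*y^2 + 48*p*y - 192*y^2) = -p^3 + 16*p^2*y + 4*p^2 - 64*p*y^2 - 53*p*y + 178*y^2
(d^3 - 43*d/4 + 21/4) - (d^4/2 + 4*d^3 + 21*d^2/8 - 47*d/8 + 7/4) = -d^4/2 - 3*d^3 - 21*d^2/8 - 39*d/8 + 7/2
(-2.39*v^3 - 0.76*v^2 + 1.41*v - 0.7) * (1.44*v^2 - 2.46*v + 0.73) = -3.4416*v^5 + 4.785*v^4 + 2.1553*v^3 - 5.0314*v^2 + 2.7513*v - 0.511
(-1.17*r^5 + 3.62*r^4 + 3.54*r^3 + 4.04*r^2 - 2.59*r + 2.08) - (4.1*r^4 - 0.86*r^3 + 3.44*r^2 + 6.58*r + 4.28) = -1.17*r^5 - 0.48*r^4 + 4.4*r^3 + 0.6*r^2 - 9.17*r - 2.2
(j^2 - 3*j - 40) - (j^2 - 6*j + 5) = 3*j - 45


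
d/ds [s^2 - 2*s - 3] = 2*s - 2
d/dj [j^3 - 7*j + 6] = 3*j^2 - 7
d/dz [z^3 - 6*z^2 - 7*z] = 3*z^2 - 12*z - 7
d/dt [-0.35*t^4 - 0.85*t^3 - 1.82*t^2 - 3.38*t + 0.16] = -1.4*t^3 - 2.55*t^2 - 3.64*t - 3.38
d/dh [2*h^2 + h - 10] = 4*h + 1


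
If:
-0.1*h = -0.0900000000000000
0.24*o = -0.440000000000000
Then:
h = 0.90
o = -1.83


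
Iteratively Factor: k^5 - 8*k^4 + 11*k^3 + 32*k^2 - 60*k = (k)*(k^4 - 8*k^3 + 11*k^2 + 32*k - 60) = k*(k - 5)*(k^3 - 3*k^2 - 4*k + 12) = k*(k - 5)*(k - 2)*(k^2 - k - 6) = k*(k - 5)*(k - 3)*(k - 2)*(k + 2)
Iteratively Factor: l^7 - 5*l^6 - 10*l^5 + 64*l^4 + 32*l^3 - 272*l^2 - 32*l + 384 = (l - 2)*(l^6 - 3*l^5 - 16*l^4 + 32*l^3 + 96*l^2 - 80*l - 192) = (l - 2)*(l + 2)*(l^5 - 5*l^4 - 6*l^3 + 44*l^2 + 8*l - 96) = (l - 3)*(l - 2)*(l + 2)*(l^4 - 2*l^3 - 12*l^2 + 8*l + 32) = (l - 3)*(l - 2)*(l + 2)^2*(l^3 - 4*l^2 - 4*l + 16) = (l - 3)*(l - 2)^2*(l + 2)^2*(l^2 - 2*l - 8) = (l - 3)*(l - 2)^2*(l + 2)^3*(l - 4)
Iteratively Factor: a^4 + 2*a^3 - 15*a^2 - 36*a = (a + 3)*(a^3 - a^2 - 12*a) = (a - 4)*(a + 3)*(a^2 + 3*a) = (a - 4)*(a + 3)^2*(a)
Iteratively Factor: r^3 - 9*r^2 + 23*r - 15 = (r - 5)*(r^2 - 4*r + 3) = (r - 5)*(r - 3)*(r - 1)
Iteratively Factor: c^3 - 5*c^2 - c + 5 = (c + 1)*(c^2 - 6*c + 5) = (c - 1)*(c + 1)*(c - 5)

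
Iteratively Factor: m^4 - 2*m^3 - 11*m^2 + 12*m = (m - 1)*(m^3 - m^2 - 12*m) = (m - 4)*(m - 1)*(m^2 + 3*m) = (m - 4)*(m - 1)*(m + 3)*(m)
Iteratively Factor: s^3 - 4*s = (s + 2)*(s^2 - 2*s) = s*(s + 2)*(s - 2)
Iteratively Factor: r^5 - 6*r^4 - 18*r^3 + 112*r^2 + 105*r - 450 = (r - 5)*(r^4 - r^3 - 23*r^2 - 3*r + 90) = (r - 5)*(r + 3)*(r^3 - 4*r^2 - 11*r + 30) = (r - 5)*(r + 3)^2*(r^2 - 7*r + 10) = (r - 5)^2*(r + 3)^2*(r - 2)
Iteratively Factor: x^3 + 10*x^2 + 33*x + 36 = (x + 3)*(x^2 + 7*x + 12) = (x + 3)*(x + 4)*(x + 3)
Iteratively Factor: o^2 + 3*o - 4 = (o + 4)*(o - 1)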